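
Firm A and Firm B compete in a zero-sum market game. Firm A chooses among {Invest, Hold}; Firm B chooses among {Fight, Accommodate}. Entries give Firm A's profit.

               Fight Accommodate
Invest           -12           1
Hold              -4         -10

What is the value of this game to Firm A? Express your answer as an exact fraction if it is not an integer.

-124/19

Row minima: Invest → -12, Hold → -10; maximin = -10.
Column maxima: Fight → -4, Accommodate → 1; minimax = -4.
-10 ≠ -4, so there is no saddle point; optimal play is mixed.
Let Firm A play Invest with probability p. Expected payoff against Fight: (-12)p + (-4)(1−p) = −8p − 4; against Accommodate: 1p + (-10)(1−p) = 11p − 10.
Setting these equal: −8p − 4 = 11p − 10 ⇒ −19p = -6 ⇒ p = 6/19, and the value is (-8)·(6/19) − 4 = -124/19.
For Firm B: with q = P(Fight), equating Invest's and Hold's payoffs gives −13q + 1 = 6q − 10 ⇒ q = 11/19.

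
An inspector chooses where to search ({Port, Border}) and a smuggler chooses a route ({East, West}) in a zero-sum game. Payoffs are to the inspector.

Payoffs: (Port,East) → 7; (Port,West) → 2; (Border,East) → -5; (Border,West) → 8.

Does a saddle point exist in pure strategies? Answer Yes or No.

Row minima: Port → 2, Border → -5; maximin = 2.
Column maxima: East → 7, West → 8; minimax = 7.
2 ≠ 7, so no pure-strategy equilibrium exists.

No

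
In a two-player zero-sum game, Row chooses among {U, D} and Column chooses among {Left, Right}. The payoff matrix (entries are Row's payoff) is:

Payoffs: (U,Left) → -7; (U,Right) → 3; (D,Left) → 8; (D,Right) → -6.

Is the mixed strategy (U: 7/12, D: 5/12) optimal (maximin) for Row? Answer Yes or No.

Against Left this mix gives (7/12)·(-7) + (5/12)·8 = -3/4.
Against Right this mix gives (7/12)·3 + (5/12)·(-6) = -3/4.
All of Column's active replies (Left, Right) yield -3/4, and no column does worse for Row. The mix makes Column indifferent and guarantees -3/4, so it is optimal.

Yes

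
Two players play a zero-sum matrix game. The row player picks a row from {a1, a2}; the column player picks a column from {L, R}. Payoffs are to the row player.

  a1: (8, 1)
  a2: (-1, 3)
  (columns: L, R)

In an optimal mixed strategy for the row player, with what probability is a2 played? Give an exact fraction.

7/11

Row minima: a1 → 1, a2 → -1; maximin = 1.
Column maxima: L → 8, R → 3; minimax = 3.
1 ≠ 3, so there is no saddle point; optimal play is mixed.
Let the row player play a1 with probability p. Expected payoff against L: 8p + (-1)(1−p) = 9p − 1; against R: 1p + 3(1−p) = −2p + 3.
Setting these equal: 9p − 1 = −2p + 3 ⇒ 11p = 4 ⇒ p = 4/11, and the value is (9)·(4/11) − 1 = 25/11.
For the column player: with q = P(L), equating a1's and a2's payoffs gives 7q + 1 = −4q + 3 ⇒ q = 2/11.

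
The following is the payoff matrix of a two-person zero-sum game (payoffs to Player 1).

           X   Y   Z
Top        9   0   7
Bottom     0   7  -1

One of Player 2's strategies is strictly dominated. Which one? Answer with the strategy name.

X

Z holds Player 1's payoff strictly below X in every row: 7 < 9, -1 < 0.
So X is strictly dominated for Player 2.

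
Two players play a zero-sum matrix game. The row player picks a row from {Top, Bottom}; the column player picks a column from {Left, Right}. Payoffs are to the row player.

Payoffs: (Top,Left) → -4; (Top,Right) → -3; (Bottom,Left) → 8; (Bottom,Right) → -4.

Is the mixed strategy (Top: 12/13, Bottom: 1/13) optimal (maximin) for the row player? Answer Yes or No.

Against Left this mix gives (12/13)·(-4) + (1/13)·8 = -40/13.
Against Right this mix gives (12/13)·(-3) + (1/13)·(-4) = -40/13.
All of the column player's active replies (Left, Right) yield -40/13, and no column does worse for the row player. The mix makes the column player indifferent and guarantees -40/13, so it is optimal.

Yes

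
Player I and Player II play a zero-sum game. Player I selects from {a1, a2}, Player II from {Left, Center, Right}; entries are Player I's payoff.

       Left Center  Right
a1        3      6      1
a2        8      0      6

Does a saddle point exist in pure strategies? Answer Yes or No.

No

Row minima: a1 → 1, a2 → 0; maximin = 1.
Column maxima: Left → 8, Center → 6, Right → 6; minimax = 6.
1 ≠ 6, so no pure-strategy equilibrium exists.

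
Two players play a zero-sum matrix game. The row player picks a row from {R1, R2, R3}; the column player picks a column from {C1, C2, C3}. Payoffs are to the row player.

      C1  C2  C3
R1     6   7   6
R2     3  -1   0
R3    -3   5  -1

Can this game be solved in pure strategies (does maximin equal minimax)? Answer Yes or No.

Row minima: R1 → 6, R2 → -1, R3 → -3; maximin = 6.
Column maxima: C1 → 6, C2 → 7, C3 → 6; minimax = 6.
maximin = minimax = 6, so a saddle point exists.

Yes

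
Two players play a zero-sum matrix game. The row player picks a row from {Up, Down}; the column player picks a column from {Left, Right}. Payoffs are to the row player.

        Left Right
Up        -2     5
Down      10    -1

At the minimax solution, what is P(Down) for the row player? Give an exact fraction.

Row minima: Up → -2, Down → -1; maximin = -1.
Column maxima: Left → 10, Right → 5; minimax = 5.
-1 ≠ 5, so there is no saddle point; optimal play is mixed.
Let the row player play Up with probability p. Expected payoff against Left: (-2)p + 10(1−p) = −12p + 10; against Right: 5p + (-1)(1−p) = 6p − 1.
Setting these equal: −12p + 10 = 6p − 1 ⇒ −18p = -11 ⇒ p = 11/18, and the value is (-12)·(11/18) + 10 = 8/3.
For the column player: with q = P(Left), equating Up's and Down's payoffs gives −7q + 5 = 11q − 1 ⇒ q = 1/3.

7/18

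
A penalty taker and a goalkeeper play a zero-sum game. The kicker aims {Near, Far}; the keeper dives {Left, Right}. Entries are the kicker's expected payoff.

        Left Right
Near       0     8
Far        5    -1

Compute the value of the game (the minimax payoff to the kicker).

Row minima: Near → 0, Far → -1; maximin = 0.
Column maxima: Left → 5, Right → 8; minimax = 5.
0 ≠ 5, so there is no saddle point; optimal play is mixed.
Let the kicker play Near with probability p. Expected payoff against Left: 0p + 5(1−p) = −5p + 5; against Right: 8p + (-1)(1−p) = 9p − 1.
Setting these equal: −5p + 5 = 9p − 1 ⇒ −14p = -6 ⇒ p = 3/7, and the value is (-5)·(3/7) + 5 = 20/7.
For the keeper: with q = P(Left), equating Near's and Far's payoffs gives −8q + 8 = 6q − 1 ⇒ q = 9/14.

20/7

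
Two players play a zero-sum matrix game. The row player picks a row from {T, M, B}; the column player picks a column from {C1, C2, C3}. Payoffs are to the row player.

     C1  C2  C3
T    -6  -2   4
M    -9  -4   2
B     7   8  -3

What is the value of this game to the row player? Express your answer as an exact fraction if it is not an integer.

Row minima: T → -6, M → -9, B → -3; maximin = -3.
Column maxima: C1 → 7, C2 → 8, C3 → 4; minimax = 4.
-3 ≠ 4, so there is no saddle point; optimal play is mixed.
M is strictly dominated by T, so the row player never plays it.
C2 is strictly dominated by C1 (it gives the row player strictly more in every row), so the column player never plays it.
On the remaining 2×2 (T, B vs C1, C3):
Let the row player play T with probability p. Expected payoff against C1: (-6)p + 7(1−p) = −13p + 7; against C3: 4p + (-3)(1−p) = 7p − 3.
Setting these equal: −13p + 7 = 7p − 3 ⇒ −20p = -10 ⇒ p = 1/2, and the value is (-13)·(1/2) + 7 = 1/2.
For the column player: with q = P(C1), equating T's and B's payoffs gives −10q + 4 = 10q − 3 ⇒ q = 7/20.

1/2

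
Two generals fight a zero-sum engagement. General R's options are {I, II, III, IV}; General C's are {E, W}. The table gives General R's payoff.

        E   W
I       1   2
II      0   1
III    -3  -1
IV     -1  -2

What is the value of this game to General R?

Row minima: I → 1, II → 0, III → -3, IV → -2; maximin = 1.
Column maxima: E → 1, W → 2; minimax = 1.
Since maximin = minimax = 1, there is a saddle point and the value is 1.

1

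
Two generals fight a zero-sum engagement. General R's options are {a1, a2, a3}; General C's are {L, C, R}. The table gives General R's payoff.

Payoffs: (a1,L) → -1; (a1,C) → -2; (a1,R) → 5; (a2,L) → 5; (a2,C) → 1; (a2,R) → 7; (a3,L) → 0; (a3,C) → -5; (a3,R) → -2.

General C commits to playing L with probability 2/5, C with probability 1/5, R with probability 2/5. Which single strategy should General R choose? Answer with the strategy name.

a2

Expected payoff of a1: (2/5)·(-1) + (1/5)·(-2) + (2/5)·5 = 6/5.
Expected payoff of a2: (2/5)·5 + (1/5)·1 + (2/5)·7 = 5.
Expected payoff of a3: (2/5)·0 + (1/5)·(-5) + (2/5)·(-2) = -9/5.
The largest is 5, so General R's best response is a2.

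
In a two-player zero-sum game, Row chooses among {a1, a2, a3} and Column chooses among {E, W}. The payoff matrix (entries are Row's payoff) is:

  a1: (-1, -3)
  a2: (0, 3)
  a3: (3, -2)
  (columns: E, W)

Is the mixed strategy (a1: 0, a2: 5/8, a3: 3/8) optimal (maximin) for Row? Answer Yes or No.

Yes

Against E this mix gives (5/8)·0 + (3/8)·3 = 9/8.
Against W this mix gives (5/8)·3 + (3/8)·(-2) = 9/8.
All of Column's active replies (E, W) yield 9/8, and no column does worse for Row. The mix makes Column indifferent and guarantees 9/8, so it is optimal.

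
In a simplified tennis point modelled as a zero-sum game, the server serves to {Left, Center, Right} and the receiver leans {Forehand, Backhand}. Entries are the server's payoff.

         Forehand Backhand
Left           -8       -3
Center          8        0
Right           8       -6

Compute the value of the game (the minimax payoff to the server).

Row minima: Left → -8, Center → 0, Right → -6; maximin = 0.
Column maxima: Forehand → 8, Backhand → 0; minimax = 0.
Since maximin = minimax = 0, there is a saddle point and the value is 0.

0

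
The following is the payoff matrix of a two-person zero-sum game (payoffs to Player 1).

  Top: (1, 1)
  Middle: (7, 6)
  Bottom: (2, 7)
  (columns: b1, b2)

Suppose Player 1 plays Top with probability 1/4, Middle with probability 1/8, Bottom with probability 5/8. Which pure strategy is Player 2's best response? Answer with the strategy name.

If Player 2 plays b1, Player 1's expected payoff is (1/4)·1 + (1/8)·7 + (5/8)·2 = 19/8.
If Player 2 plays b2, Player 1's expected payoff is (1/4)·1 + (1/8)·6 + (5/8)·7 = 43/8.
Player 2 minimizes Player 1's payoff; the smallest is 19/8, so the best response is b1.

b1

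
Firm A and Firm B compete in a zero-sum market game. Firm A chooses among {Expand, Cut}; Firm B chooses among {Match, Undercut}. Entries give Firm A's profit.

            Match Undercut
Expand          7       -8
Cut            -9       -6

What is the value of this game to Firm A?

-19/3

Row minima: Expand → -8, Cut → -9; maximin = -8.
Column maxima: Match → 7, Undercut → -6; minimax = -6.
-8 ≠ -6, so there is no saddle point; optimal play is mixed.
Let Firm A play Expand with probability p. Expected payoff against Match: 7p + (-9)(1−p) = 16p − 9; against Undercut: (-8)p + (-6)(1−p) = −2p − 6.
Setting these equal: 16p − 9 = −2p − 6 ⇒ 18p = 3 ⇒ p = 1/6, and the value is (16)·(1/6) − 9 = -19/3.
For Firm B: with q = P(Match), equating Expand's and Cut's payoffs gives 15q − 8 = −3q − 6 ⇒ q = 1/9.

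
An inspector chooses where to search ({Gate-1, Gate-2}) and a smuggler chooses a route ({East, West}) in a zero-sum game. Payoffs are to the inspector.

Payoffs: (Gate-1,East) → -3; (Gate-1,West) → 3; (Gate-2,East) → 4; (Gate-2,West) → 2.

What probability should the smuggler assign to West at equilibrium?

Row minima: Gate-1 → -3, Gate-2 → 2; maximin = 2.
Column maxima: East → 4, West → 3; minimax = 3.
2 ≠ 3, so there is no saddle point; optimal play is mixed.
Let the inspector play Gate-1 with probability p. Expected payoff against East: (-3)p + 4(1−p) = −7p + 4; against West: 3p + 2(1−p) = p + 2.
Setting these equal: −7p + 4 = p + 2 ⇒ −8p = -2 ⇒ p = 1/4, and the value is (-7)·(1/4) + 4 = 9/4.
For the smuggler: with q = P(East), equating Gate-1's and Gate-2's payoffs gives −6q + 3 = 2q + 2 ⇒ q = 1/8.

7/8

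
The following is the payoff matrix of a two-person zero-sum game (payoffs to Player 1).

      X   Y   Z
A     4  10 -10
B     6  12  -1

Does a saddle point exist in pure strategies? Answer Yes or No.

Row minima: A → -10, B → -1; maximin = -1.
Column maxima: X → 6, Y → 12, Z → -1; minimax = -1.
maximin = minimax = -1, so a saddle point exists.

Yes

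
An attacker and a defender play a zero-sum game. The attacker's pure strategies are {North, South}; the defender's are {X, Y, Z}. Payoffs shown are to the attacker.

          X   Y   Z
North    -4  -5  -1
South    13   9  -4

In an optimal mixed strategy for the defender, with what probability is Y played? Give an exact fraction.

3/17

Row minima: North → -5, South → -4; maximin = -4.
Column maxima: X → 13, Y → 9, Z → -1; minimax = -1.
-4 ≠ -1, so there is no saddle point; optimal play is mixed.
X is strictly dominated by Y (it gives the attacker strictly more in every row), so the defender never plays it.
On the remaining 2×2 (North, South vs Y, Z):
Let the attacker play North with probability p. Expected payoff against Y: (-5)p + 9(1−p) = −14p + 9; against Z: (-1)p + (-4)(1−p) = 3p − 4.
Setting these equal: −14p + 9 = 3p − 4 ⇒ −17p = -13 ⇒ p = 13/17, and the value is (-14)·(13/17) + 9 = -29/17.
For the defender: with q = P(Y), equating North's and South's payoffs gives −4q − 1 = 13q − 4 ⇒ q = 3/17.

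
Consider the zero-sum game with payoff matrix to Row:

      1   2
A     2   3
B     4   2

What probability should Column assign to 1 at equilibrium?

Row minima: A → 2, B → 2; maximin = 2.
Column maxima: 1 → 4, 2 → 3; minimax = 3.
2 ≠ 3, so there is no saddle point; optimal play is mixed.
Let Row play A with probability p. Expected payoff against 1: 2p + 4(1−p) = −2p + 4; against 2: 3p + 2(1−p) = p + 2.
Setting these equal: −2p + 4 = p + 2 ⇒ −3p = -2 ⇒ p = 2/3, and the value is (-2)·(2/3) + 4 = 8/3.
For Column: with q = P(1), equating A's and B's payoffs gives −q + 3 = 2q + 2 ⇒ q = 1/3.

1/3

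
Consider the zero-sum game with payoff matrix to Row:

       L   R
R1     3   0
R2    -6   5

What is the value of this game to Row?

15/14

Row minima: R1 → 0, R2 → -6; maximin = 0.
Column maxima: L → 3, R → 5; minimax = 3.
0 ≠ 3, so there is no saddle point; optimal play is mixed.
Let Row play R1 with probability p. Expected payoff against L: 3p + (-6)(1−p) = 9p − 6; against R: 0p + 5(1−p) = −5p + 5.
Setting these equal: 9p − 6 = −5p + 5 ⇒ 14p = 11 ⇒ p = 11/14, and the value is (9)·(11/14) − 6 = 15/14.
For Column: with q = P(L), equating R1's and R2's payoffs gives 3q = −11q + 5 ⇒ q = 5/14.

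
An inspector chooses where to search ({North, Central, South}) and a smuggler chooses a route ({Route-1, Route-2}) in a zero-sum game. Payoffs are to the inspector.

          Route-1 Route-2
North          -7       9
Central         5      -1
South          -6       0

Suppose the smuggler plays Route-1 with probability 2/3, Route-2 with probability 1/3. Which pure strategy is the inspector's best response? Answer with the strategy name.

Expected payoff of North: (2/3)·(-7) + (1/3)·9 = -5/3.
Expected payoff of Central: (2/3)·5 + (1/3)·(-1) = 3.
Expected payoff of South: (2/3)·(-6) + (1/3)·0 = -4.
The largest is 3, so the inspector's best response is Central.

Central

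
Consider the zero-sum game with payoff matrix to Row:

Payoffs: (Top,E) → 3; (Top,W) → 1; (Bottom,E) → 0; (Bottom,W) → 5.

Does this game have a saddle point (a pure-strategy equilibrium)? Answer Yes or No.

Row minima: Top → 1, Bottom → 0; maximin = 1.
Column maxima: E → 3, W → 5; minimax = 3.
1 ≠ 3, so no pure-strategy equilibrium exists.

No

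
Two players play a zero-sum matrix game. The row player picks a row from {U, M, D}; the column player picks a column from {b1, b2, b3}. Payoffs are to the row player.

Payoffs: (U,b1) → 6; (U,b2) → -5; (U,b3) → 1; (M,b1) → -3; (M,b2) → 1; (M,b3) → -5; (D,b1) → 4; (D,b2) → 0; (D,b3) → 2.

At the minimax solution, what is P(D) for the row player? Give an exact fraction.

3/4

Row minima: U → -5, M → -5, D → 0; maximin = 0.
Column maxima: b1 → 6, b2 → 1, b3 → 2; minimax = 1.
0 ≠ 1, so there is no saddle point; optimal play is mixed.
b1 is strictly dominated by b3 (it gives the row player strictly more in every row), so the column player never plays it.
With b1 eliminated, U is strictly dominated by D (D gives the row player strictly more in every remaining column), so the row player never plays it.
On the remaining 2×2 (M, D vs b2, b3):
Let the row player play M with probability p. Expected payoff against b2: 1p + 0(1−p) = p; against b3: (-5)p + 2(1−p) = −7p + 2.
Setting these equal: p = −7p + 2 ⇒ 8p = 2 ⇒ p = 1/4, and the value is (1)·(1/4) = 1/4.
For the column player: with q = P(b2), equating M's and D's payoffs gives 6q − 5 = −2q + 2 ⇒ q = 7/8.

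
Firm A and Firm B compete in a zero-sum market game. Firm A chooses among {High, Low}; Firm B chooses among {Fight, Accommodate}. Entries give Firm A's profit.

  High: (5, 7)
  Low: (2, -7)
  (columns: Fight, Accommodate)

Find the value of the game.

5

Row minima: High → 5, Low → -7; maximin = 5.
Column maxima: Fight → 5, Accommodate → 7; minimax = 5.
Since maximin = minimax = 5, there is a saddle point and the value is 5.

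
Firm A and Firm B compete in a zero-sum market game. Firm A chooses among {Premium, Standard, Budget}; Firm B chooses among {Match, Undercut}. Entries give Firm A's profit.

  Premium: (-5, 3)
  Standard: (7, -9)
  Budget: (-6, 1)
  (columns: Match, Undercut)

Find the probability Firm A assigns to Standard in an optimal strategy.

Row minima: Premium → -5, Standard → -9, Budget → -6; maximin = -5.
Column maxima: Match → 7, Undercut → 3; minimax = 3.
-5 ≠ 3, so there is no saddle point; optimal play is mixed.
Budget is strictly dominated by Premium, so Firm A never plays it.
On the remaining 2×2 (Premium, Standard vs Match, Undercut):
Let Firm A play Premium with probability p. Expected payoff against Match: (-5)p + 7(1−p) = −12p + 7; against Undercut: 3p + (-9)(1−p) = 12p − 9.
Setting these equal: −12p + 7 = 12p − 9 ⇒ −24p = -16 ⇒ p = 2/3, and the value is (-12)·(2/3) + 7 = -1.
For Firm B: with q = P(Match), equating Premium's and Standard's payoffs gives −8q + 3 = 16q − 9 ⇒ q = 1/2.

1/3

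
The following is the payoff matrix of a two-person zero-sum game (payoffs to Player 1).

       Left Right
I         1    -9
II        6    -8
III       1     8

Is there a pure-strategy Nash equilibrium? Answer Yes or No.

Row minima: I → -9, II → -8, III → 1; maximin = 1.
Column maxima: Left → 6, Right → 8; minimax = 6.
1 ≠ 6, so no pure-strategy equilibrium exists.

No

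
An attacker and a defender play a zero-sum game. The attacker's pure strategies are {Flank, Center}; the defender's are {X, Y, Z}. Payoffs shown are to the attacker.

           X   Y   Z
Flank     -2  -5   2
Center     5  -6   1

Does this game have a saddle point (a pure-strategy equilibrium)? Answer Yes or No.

Row minima: Flank → -5, Center → -6; maximin = -5.
Column maxima: X → 5, Y → -5, Z → 2; minimax = -5.
maximin = minimax = -5, so a saddle point exists.

Yes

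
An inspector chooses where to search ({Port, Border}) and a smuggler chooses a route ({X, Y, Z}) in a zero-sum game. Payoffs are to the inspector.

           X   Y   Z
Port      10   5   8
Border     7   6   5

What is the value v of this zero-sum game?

Row minima: Port → 5, Border → 5; maximin = 5.
Column maxima: X → 10, Y → 6, Z → 8; minimax = 6.
5 ≠ 6, so there is no saddle point; optimal play is mixed.
X is strictly dominated by Y (it gives the inspector strictly more in every row), so the smuggler never plays it.
On the remaining 2×2 (Port, Border vs Y, Z):
Let the inspector play Port with probability p. Expected payoff against Y: 5p + 6(1−p) = −p + 6; against Z: 8p + 5(1−p) = 3p + 5.
Setting these equal: −p + 6 = 3p + 5 ⇒ −4p = -1 ⇒ p = 1/4, and the value is (-1)·(1/4) + 6 = 23/4.
For the smuggler: with q = P(Y), equating Port's and Border's payoffs gives −3q + 8 = q + 5 ⇒ q = 3/4.

23/4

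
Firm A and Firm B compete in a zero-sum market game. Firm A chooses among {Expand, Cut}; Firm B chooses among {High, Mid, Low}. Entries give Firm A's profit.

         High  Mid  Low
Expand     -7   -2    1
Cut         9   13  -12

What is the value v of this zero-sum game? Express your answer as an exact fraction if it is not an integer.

Row minima: Expand → -7, Cut → -12; maximin = -7.
Column maxima: High → 9, Mid → 13, Low → 1; minimax = 1.
-7 ≠ 1, so there is no saddle point; optimal play is mixed.
Mid is strictly dominated by High (it gives Firm A strictly more in every row), so Firm B never plays it.
On the remaining 2×2 (Expand, Cut vs High, Low):
Let Firm A play Expand with probability p. Expected payoff against High: (-7)p + 9(1−p) = −16p + 9; against Low: 1p + (-12)(1−p) = 13p − 12.
Setting these equal: −16p + 9 = 13p − 12 ⇒ −29p = -21 ⇒ p = 21/29, and the value is (-16)·(21/29) + 9 = -75/29.
For Firm B: with q = P(High), equating Expand's and Cut's payoffs gives −8q + 1 = 21q − 12 ⇒ q = 13/29.

-75/29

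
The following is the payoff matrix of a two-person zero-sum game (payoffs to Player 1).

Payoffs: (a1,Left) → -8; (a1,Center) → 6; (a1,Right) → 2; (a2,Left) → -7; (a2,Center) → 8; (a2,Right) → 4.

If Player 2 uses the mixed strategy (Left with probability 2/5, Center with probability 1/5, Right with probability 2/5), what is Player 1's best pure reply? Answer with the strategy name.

Expected payoff of a1: (2/5)·(-8) + (1/5)·6 + (2/5)·2 = -6/5.
Expected payoff of a2: (2/5)·(-7) + (1/5)·8 + (2/5)·4 = 2/5.
The largest is 2/5, so Player 1's best response is a2.

a2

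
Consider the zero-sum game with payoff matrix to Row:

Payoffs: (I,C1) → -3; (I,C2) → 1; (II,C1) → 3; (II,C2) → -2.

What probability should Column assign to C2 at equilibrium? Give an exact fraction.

Row minima: I → -3, II → -2; maximin = -2.
Column maxima: C1 → 3, C2 → 1; minimax = 1.
-2 ≠ 1, so there is no saddle point; optimal play is mixed.
Let Row play I with probability p. Expected payoff against C1: (-3)p + 3(1−p) = −6p + 3; against C2: 1p + (-2)(1−p) = 3p − 2.
Setting these equal: −6p + 3 = 3p − 2 ⇒ −9p = -5 ⇒ p = 5/9, and the value is (-6)·(5/9) + 3 = -1/3.
For Column: with q = P(C1), equating I's and II's payoffs gives −4q + 1 = 5q − 2 ⇒ q = 1/3.

2/3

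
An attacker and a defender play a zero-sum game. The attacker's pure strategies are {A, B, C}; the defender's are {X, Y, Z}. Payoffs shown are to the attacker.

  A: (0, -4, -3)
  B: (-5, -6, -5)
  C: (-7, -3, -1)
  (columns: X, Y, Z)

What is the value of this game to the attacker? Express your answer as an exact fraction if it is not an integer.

Row minima: A → -4, B → -6, C → -7; maximin = -4.
Column maxima: X → 0, Y → -3, Z → -1; minimax = -3.
-4 ≠ -3, so there is no saddle point; optimal play is mixed.
B is strictly dominated by A, so the attacker never plays it.
Z is strictly dominated by Y (it gives the attacker strictly more in every row), so the defender never plays it.
On the remaining 2×2 (A, C vs X, Y):
Let the attacker play A with probability p. Expected payoff against X: 0p + (-7)(1−p) = 7p − 7; against Y: (-4)p + (-3)(1−p) = −p − 3.
Setting these equal: 7p − 7 = −p − 3 ⇒ 8p = 4 ⇒ p = 1/2, and the value is (7)·(1/2) − 7 = -7/2.
For the defender: with q = P(X), equating A's and C's payoffs gives 4q − 4 = −4q − 3 ⇒ q = 1/8.

-7/2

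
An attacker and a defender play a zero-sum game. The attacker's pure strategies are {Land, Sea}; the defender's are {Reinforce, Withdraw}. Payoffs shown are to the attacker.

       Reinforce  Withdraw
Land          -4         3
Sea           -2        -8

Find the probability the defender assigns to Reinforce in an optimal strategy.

11/13

Row minima: Land → -4, Sea → -8; maximin = -4.
Column maxima: Reinforce → -2, Withdraw → 3; minimax = -2.
-4 ≠ -2, so there is no saddle point; optimal play is mixed.
Let the attacker play Land with probability p. Expected payoff against Reinforce: (-4)p + (-2)(1−p) = −2p − 2; against Withdraw: 3p + (-8)(1−p) = 11p − 8.
Setting these equal: −2p − 2 = 11p − 8 ⇒ −13p = -6 ⇒ p = 6/13, and the value is (-2)·(6/13) − 2 = -38/13.
For the defender: with q = P(Reinforce), equating Land's and Sea's payoffs gives −7q + 3 = 6q − 8 ⇒ q = 11/13.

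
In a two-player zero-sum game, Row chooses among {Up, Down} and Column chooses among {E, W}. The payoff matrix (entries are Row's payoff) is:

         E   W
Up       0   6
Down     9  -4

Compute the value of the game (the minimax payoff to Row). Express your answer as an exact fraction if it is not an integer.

54/19

Row minima: Up → 0, Down → -4; maximin = 0.
Column maxima: E → 9, W → 6; minimax = 6.
0 ≠ 6, so there is no saddle point; optimal play is mixed.
Let Row play Up with probability p. Expected payoff against E: 0p + 9(1−p) = −9p + 9; against W: 6p + (-4)(1−p) = 10p − 4.
Setting these equal: −9p + 9 = 10p − 4 ⇒ −19p = -13 ⇒ p = 13/19, and the value is (-9)·(13/19) + 9 = 54/19.
For Column: with q = P(E), equating Up's and Down's payoffs gives −6q + 6 = 13q − 4 ⇒ q = 10/19.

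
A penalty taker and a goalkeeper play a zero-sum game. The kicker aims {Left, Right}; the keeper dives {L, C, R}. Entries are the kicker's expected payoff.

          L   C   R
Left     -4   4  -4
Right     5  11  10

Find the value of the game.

5

Row minima: Left → -4, Right → 5; maximin = 5.
Column maxima: L → 5, C → 11, R → 10; minimax = 5.
Since maximin = minimax = 5, there is a saddle point and the value is 5.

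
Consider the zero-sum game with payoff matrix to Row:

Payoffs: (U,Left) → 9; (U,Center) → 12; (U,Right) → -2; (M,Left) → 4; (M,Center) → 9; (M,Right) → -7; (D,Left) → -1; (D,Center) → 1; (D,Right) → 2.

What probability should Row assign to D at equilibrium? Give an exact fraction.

Row minima: U → -2, M → -7, D → -1; maximin = -1.
Column maxima: Left → 9, Center → 12, Right → 2; minimax = 2.
-1 ≠ 2, so there is no saddle point; optimal play is mixed.
M is strictly dominated by U, so Row never plays it.
Center is strictly dominated by Left (it gives Row strictly more in every row), so Column never plays it.
On the remaining 2×2 (U, D vs Left, Right):
Let Row play U with probability p. Expected payoff against Left: 9p + (-1)(1−p) = 10p − 1; against Right: (-2)p + 2(1−p) = −4p + 2.
Setting these equal: 10p − 1 = −4p + 2 ⇒ 14p = 3 ⇒ p = 3/14, and the value is (10)·(3/14) − 1 = 8/7.
For Column: with q = P(Left), equating U's and D's payoffs gives 11q − 2 = −3q + 2 ⇒ q = 2/7.

11/14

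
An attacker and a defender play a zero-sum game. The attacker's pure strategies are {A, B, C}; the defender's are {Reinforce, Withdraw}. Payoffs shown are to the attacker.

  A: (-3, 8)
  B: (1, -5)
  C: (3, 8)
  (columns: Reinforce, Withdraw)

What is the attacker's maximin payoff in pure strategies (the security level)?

3

Row minima: A → -3, B → -5, C → 3.
The best of these is 3.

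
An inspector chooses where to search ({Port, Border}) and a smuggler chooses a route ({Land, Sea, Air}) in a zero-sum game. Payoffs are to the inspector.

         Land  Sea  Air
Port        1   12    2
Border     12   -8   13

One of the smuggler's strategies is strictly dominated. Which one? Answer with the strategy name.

Land holds the inspector's payoff strictly below Air in every row: 1 < 2, 12 < 13.
So Air is strictly dominated for the smuggler.

Air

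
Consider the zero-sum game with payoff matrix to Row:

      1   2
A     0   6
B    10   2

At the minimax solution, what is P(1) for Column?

2/7

Row minima: A → 0, B → 2; maximin = 2.
Column maxima: 1 → 10, 2 → 6; minimax = 6.
2 ≠ 6, so there is no saddle point; optimal play is mixed.
Let Row play A with probability p. Expected payoff against 1: 0p + 10(1−p) = −10p + 10; against 2: 6p + 2(1−p) = 4p + 2.
Setting these equal: −10p + 10 = 4p + 2 ⇒ −14p = -8 ⇒ p = 4/7, and the value is (-10)·(4/7) + 10 = 30/7.
For Column: with q = P(1), equating A's and B's payoffs gives −6q + 6 = 8q + 2 ⇒ q = 2/7.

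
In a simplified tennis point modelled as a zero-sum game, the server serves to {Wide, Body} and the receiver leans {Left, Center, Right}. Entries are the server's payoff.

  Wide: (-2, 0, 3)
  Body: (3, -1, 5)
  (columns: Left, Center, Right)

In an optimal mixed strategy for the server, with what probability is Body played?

Row minima: Wide → -2, Body → -1; maximin = -1.
Column maxima: Left → 3, Center → 0, Right → 5; minimax = 0.
-1 ≠ 0, so there is no saddle point; optimal play is mixed.
Right is strictly dominated by Left (it gives the server strictly more in every row), so the receiver never plays it.
On the remaining 2×2 (Wide, Body vs Left, Center):
Let the server play Wide with probability p. Expected payoff against Left: (-2)p + 3(1−p) = −5p + 3; against Center: 0p + (-1)(1−p) = p − 1.
Setting these equal: −5p + 3 = p − 1 ⇒ −6p = -4 ⇒ p = 2/3, and the value is (-5)·(2/3) + 3 = -1/3.
For the receiver: with q = P(Left), equating Wide's and Body's payoffs gives −2q = 4q − 1 ⇒ q = 1/6.

1/3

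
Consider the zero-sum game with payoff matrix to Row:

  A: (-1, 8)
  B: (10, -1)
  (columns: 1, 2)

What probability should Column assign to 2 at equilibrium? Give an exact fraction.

Row minima: A → -1, B → -1; maximin = -1.
Column maxima: 1 → 10, 2 → 8; minimax = 8.
-1 ≠ 8, so there is no saddle point; optimal play is mixed.
Let Row play A with probability p. Expected payoff against 1: (-1)p + 10(1−p) = −11p + 10; against 2: 8p + (-1)(1−p) = 9p − 1.
Setting these equal: −11p + 10 = 9p − 1 ⇒ −20p = -11 ⇒ p = 11/20, and the value is (-11)·(11/20) + 10 = 79/20.
For Column: with q = P(1), equating A's and B's payoffs gives −9q + 8 = 11q − 1 ⇒ q = 9/20.

11/20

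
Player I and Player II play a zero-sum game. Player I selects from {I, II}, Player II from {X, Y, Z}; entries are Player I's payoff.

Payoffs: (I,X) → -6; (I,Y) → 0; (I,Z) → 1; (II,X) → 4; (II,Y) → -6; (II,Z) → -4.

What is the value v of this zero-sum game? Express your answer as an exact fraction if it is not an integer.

-9/4

Row minima: I → -6, II → -6; maximin = -6.
Column maxima: X → 4, Y → 0, Z → 1; minimax = 0.
-6 ≠ 0, so there is no saddle point; optimal play is mixed.
Z is strictly dominated by Y (it gives Player I strictly more in every row), so Player II never plays it.
On the remaining 2×2 (I, II vs X, Y):
Let Player I play I with probability p. Expected payoff against X: (-6)p + 4(1−p) = −10p + 4; against Y: 0p + (-6)(1−p) = 6p − 6.
Setting these equal: −10p + 4 = 6p − 6 ⇒ −16p = -10 ⇒ p = 5/8, and the value is (-10)·(5/8) + 4 = -9/4.
For Player II: with q = P(X), equating I's and II's payoffs gives −6q = 10q − 6 ⇒ q = 3/8.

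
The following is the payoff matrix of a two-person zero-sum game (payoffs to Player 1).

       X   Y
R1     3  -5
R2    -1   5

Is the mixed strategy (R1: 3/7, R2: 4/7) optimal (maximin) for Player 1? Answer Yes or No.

Yes

Against X this mix gives (3/7)·3 + (4/7)·(-1) = 5/7.
Against Y this mix gives (3/7)·(-5) + (4/7)·5 = 5/7.
All of Player 2's active replies (X, Y) yield 5/7, and no column does worse for Player 1. The mix makes Player 2 indifferent and guarantees 5/7, so it is optimal.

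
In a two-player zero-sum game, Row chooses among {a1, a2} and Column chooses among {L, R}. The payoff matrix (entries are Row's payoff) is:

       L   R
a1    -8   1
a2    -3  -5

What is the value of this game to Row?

Row minima: a1 → -8, a2 → -5; maximin = -5.
Column maxima: L → -3, R → 1; minimax = -3.
-5 ≠ -3, so there is no saddle point; optimal play is mixed.
Let Row play a1 with probability p. Expected payoff against L: (-8)p + (-3)(1−p) = −5p − 3; against R: 1p + (-5)(1−p) = 6p − 5.
Setting these equal: −5p − 3 = 6p − 5 ⇒ −11p = -2 ⇒ p = 2/11, and the value is (-5)·(2/11) − 3 = -43/11.
For Column: with q = P(L), equating a1's and a2's payoffs gives −9q + 1 = 2q − 5 ⇒ q = 6/11.

-43/11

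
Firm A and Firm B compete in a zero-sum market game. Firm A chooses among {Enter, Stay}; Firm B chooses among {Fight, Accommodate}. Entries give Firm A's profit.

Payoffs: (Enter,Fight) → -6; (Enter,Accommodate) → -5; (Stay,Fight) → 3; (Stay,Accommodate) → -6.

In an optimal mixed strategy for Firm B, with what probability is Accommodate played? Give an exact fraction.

Row minima: Enter → -6, Stay → -6; maximin = -6.
Column maxima: Fight → 3, Accommodate → -5; minimax = -5.
-6 ≠ -5, so there is no saddle point; optimal play is mixed.
Let Firm A play Enter with probability p. Expected payoff against Fight: (-6)p + 3(1−p) = −9p + 3; against Accommodate: (-5)p + (-6)(1−p) = p − 6.
Setting these equal: −9p + 3 = p − 6 ⇒ −10p = -9 ⇒ p = 9/10, and the value is (-9)·(9/10) + 3 = -51/10.
For Firm B: with q = P(Fight), equating Enter's and Stay's payoffs gives −q − 5 = 9q − 6 ⇒ q = 1/10.

9/10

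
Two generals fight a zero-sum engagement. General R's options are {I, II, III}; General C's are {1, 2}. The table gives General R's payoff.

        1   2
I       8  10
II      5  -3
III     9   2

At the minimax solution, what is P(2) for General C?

Row minima: I → 8, II → -3, III → 2; maximin = 8.
Column maxima: 1 → 9, 2 → 10; minimax = 9.
8 ≠ 9, so there is no saddle point; optimal play is mixed.
II is strictly dominated by I, so General R never plays it.
On the remaining 2×2 (I, III vs 1, 2):
Let General R play I with probability p. Expected payoff against 1: 8p + 9(1−p) = −p + 9; against 2: 10p + 2(1−p) = 8p + 2.
Setting these equal: −p + 9 = 8p + 2 ⇒ −9p = -7 ⇒ p = 7/9, and the value is (-1)·(7/9) + 9 = 74/9.
For General C: with q = P(1), equating I's and III's payoffs gives −2q + 10 = 7q + 2 ⇒ q = 8/9.

1/9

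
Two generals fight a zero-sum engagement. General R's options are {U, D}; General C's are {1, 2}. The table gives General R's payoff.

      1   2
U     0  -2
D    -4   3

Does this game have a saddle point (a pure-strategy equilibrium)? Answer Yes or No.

No

Row minima: U → -2, D → -4; maximin = -2.
Column maxima: 1 → 0, 2 → 3; minimax = 0.
-2 ≠ 0, so no pure-strategy equilibrium exists.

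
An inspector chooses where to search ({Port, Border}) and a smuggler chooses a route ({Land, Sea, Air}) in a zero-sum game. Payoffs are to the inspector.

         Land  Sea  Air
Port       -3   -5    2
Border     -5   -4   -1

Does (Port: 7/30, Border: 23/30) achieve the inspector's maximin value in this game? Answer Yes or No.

Against Land this mix gives (7/30)·(-3) + (23/30)·(-5) = -68/15.
Against Sea this mix gives (7/30)·(-5) + (23/30)·(-4) = -127/30.
Against Air this mix gives (7/30)·2 + (23/30)·(-1) = -3/10.
The smuggler will play Land, holding the inspector to -68/15. Shifting weight toward the row that does better against Land would raise this floor (the equalizing mix achieves -13/3 against both Land and Sea), so the proposed strategy is not optimal.

No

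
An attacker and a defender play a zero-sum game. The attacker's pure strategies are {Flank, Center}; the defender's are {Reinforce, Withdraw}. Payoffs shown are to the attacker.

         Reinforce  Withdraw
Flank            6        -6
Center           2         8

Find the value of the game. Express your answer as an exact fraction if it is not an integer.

Row minima: Flank → -6, Center → 2; maximin = 2.
Column maxima: Reinforce → 6, Withdraw → 8; minimax = 6.
2 ≠ 6, so there is no saddle point; optimal play is mixed.
Let the attacker play Flank with probability p. Expected payoff against Reinforce: 6p + 2(1−p) = 4p + 2; against Withdraw: (-6)p + 8(1−p) = −14p + 8.
Setting these equal: 4p + 2 = −14p + 8 ⇒ 18p = 6 ⇒ p = 1/3, and the value is (4)·(1/3) + 2 = 10/3.
For the defender: with q = P(Reinforce), equating Flank's and Center's payoffs gives 12q − 6 = −6q + 8 ⇒ q = 7/9.

10/3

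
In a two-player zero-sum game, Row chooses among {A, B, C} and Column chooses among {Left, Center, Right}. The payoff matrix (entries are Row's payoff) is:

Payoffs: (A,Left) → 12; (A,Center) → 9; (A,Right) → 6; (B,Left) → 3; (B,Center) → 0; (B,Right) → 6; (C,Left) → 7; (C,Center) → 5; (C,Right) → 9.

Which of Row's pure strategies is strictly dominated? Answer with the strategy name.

B

C gives a strictly higher payoff than B against every column: 7 > 3, 5 > 0, 9 > 6.
So B is strictly dominated and Row never plays it.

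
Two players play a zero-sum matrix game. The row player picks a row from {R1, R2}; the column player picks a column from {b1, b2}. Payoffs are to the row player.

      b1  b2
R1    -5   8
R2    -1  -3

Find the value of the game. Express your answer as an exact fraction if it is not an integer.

-23/15

Row minima: R1 → -5, R2 → -3; maximin = -3.
Column maxima: b1 → -1, b2 → 8; minimax = -1.
-3 ≠ -1, so there is no saddle point; optimal play is mixed.
Let the row player play R1 with probability p. Expected payoff against b1: (-5)p + (-1)(1−p) = −4p − 1; against b2: 8p + (-3)(1−p) = 11p − 3.
Setting these equal: −4p − 1 = 11p − 3 ⇒ −15p = -2 ⇒ p = 2/15, and the value is (-4)·(2/15) − 1 = -23/15.
For the column player: with q = P(b1), equating R1's and R2's payoffs gives −13q + 8 = 2q − 3 ⇒ q = 11/15.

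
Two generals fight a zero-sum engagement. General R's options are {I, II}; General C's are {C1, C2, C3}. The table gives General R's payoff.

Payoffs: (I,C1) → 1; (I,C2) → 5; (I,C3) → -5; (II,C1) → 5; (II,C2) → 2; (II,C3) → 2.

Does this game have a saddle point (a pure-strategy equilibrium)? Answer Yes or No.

Row minima: I → -5, II → 2; maximin = 2.
Column maxima: C1 → 5, C2 → 5, C3 → 2; minimax = 2.
maximin = minimax = 2, so a saddle point exists.

Yes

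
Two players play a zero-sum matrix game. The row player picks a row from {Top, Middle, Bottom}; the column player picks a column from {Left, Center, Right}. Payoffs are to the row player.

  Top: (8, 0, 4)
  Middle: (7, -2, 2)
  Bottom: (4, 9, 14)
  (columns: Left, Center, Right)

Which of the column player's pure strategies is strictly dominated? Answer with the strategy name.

Right

Center holds the row player's payoff strictly below Right in every row: 0 < 4, -2 < 2, 9 < 14.
So Right is strictly dominated for the column player.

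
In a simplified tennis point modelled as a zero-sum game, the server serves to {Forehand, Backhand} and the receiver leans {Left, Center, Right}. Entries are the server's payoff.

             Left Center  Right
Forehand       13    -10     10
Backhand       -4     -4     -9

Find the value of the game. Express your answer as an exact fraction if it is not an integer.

Row minima: Forehand → -10, Backhand → -9; maximin = -9.
Column maxima: Left → 13, Center → -4, Right → 10; minimax = -4.
-9 ≠ -4, so there is no saddle point; optimal play is mixed.
Left is strictly dominated by Right (it gives the server strictly more in every row), so the receiver never plays it.
On the remaining 2×2 (Forehand, Backhand vs Center, Right):
Let the server play Forehand with probability p. Expected payoff against Center: (-10)p + (-4)(1−p) = −6p − 4; against Right: 10p + (-9)(1−p) = 19p − 9.
Setting these equal: −6p − 4 = 19p − 9 ⇒ −25p = -5 ⇒ p = 1/5, and the value is (-6)·(1/5) − 4 = -26/5.
For the receiver: with q = P(Center), equating Forehand's and Backhand's payoffs gives −20q + 10 = 5q − 9 ⇒ q = 19/25.

-26/5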